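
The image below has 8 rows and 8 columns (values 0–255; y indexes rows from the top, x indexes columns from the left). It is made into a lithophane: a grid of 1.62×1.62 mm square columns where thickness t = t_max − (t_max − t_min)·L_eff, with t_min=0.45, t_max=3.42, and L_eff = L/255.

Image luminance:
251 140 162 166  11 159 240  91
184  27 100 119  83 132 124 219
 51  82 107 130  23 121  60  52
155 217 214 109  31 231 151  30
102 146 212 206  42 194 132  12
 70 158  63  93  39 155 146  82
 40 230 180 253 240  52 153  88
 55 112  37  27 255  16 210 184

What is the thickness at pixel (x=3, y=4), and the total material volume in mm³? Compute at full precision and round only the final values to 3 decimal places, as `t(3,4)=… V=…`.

t(3,4)=1.021 V=331.241

span = t_max - t_min = 3.42 - 0.45 = 2.970
L(3,4) = 206, L_eff = 206/255 = 0.807843
t(3,4) = 3.42 - 2.970·0.807843 = 1.021
Σt over all 8·8 pixels = 126.216
V = pitch²·Σt = 1.62²·126.216 = 331.241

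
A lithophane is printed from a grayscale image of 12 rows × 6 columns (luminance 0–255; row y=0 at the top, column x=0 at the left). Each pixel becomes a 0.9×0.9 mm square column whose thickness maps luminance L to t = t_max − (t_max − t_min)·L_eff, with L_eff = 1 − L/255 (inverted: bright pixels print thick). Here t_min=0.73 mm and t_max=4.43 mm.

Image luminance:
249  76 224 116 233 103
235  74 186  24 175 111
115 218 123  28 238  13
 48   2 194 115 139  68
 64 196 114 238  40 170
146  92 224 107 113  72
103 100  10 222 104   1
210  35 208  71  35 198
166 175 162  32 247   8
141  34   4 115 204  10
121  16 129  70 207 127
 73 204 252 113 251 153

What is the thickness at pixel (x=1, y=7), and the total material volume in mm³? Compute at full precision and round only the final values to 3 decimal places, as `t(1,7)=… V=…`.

span = t_max - t_min = 4.43 - 0.73 = 3.700
L(1,7) = 35, L_eff = 1 - 35/255 = 0.862745 (inverted)
t(1,7) = 4.43 - 3.700·0.862745 = 1.238
Σt over all 12·6 pixels = 77801/425 ≈ 183.0611765
V = pitch²·Σt = 0.9²·77801/425 = 148.280

t(1,7)=1.238 V=148.280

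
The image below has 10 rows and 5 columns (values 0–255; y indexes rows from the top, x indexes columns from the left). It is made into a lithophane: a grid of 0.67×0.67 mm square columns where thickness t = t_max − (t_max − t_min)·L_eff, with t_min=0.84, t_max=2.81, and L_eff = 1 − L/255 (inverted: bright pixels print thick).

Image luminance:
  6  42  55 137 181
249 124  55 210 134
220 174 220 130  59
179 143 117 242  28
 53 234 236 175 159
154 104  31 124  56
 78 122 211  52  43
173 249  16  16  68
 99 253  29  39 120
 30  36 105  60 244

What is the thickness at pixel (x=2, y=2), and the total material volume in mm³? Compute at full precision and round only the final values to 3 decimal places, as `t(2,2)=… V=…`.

span = t_max - t_min = 2.81 - 0.84 = 1.970
L(2,2) = 220, L_eff = 1 - 220/255 = 0.137255 (inverted)
t(2,2) = 2.81 - 1.970·0.137255 = 2.540
Σt over all 10·5 pixels = 1133789/12750 ≈ 88.9246275
V = pitch²·Σt = 0.67²·1133789/12750 = 39.918

t(2,2)=2.540 V=39.918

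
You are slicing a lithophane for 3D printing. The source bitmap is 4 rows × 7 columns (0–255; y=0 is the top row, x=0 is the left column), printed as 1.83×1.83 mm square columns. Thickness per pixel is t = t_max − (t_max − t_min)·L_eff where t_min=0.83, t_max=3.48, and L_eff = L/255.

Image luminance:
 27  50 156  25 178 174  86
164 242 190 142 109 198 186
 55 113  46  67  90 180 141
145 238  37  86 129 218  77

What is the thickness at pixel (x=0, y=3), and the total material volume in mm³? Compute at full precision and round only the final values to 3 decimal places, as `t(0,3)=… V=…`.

t(0,3)=1.973 V=202.803

span = t_max - t_min = 3.48 - 0.83 = 2.650
L(0,3) = 145, L_eff = 145/255 = 0.568627
t(0,3) = 3.48 - 2.650·0.568627 = 1.973
Σt over all 4·7 pixels = 102949/1700 ≈ 60.5582353
V = pitch²·Σt = 1.83²·102949/1700 = 202.803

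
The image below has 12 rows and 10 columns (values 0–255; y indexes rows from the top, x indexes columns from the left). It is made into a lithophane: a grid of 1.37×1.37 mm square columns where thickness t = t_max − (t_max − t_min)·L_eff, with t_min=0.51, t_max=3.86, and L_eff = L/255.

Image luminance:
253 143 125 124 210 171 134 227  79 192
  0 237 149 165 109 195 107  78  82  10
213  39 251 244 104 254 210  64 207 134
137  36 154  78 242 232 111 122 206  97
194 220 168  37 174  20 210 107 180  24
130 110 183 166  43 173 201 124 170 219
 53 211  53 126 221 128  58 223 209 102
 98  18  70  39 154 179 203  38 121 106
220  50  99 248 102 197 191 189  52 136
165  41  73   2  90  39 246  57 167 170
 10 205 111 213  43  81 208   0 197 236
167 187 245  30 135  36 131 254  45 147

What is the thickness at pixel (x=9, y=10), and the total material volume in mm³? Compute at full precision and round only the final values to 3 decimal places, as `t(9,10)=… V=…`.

t(9,10)=0.760 V=464.926

span = t_max - t_min = 3.86 - 0.51 = 3.350
L(9,10) = 236, L_eff = 236/255 = 0.925490
t(9,10) = 3.86 - 3.350·0.925490 = 0.760
Σt over all 12·10 pixels = 1263319/5100 ≈ 247.7096078
V = pitch²·Σt = 1.37²·1263319/5100 = 464.926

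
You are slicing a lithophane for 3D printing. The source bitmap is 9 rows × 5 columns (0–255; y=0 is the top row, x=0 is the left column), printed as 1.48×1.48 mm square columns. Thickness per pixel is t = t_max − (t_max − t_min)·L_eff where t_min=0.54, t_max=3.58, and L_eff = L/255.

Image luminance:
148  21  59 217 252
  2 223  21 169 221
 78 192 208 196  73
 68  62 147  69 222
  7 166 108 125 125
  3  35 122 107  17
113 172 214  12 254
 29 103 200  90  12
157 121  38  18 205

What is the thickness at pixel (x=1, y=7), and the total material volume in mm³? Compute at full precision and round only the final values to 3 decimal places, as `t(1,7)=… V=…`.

span = t_max - t_min = 3.58 - 0.54 = 3.040
L(1,7) = 103, L_eff = 103/255 = 0.403922
t(1,7) = 3.58 - 3.040·0.403922 = 2.352
Σt over all 9·5 pixels = 1263473/12750 ≈ 99.0959216
V = pitch²·Σt = 1.48²·1263473/12750 = 217.060

t(1,7)=2.352 V=217.060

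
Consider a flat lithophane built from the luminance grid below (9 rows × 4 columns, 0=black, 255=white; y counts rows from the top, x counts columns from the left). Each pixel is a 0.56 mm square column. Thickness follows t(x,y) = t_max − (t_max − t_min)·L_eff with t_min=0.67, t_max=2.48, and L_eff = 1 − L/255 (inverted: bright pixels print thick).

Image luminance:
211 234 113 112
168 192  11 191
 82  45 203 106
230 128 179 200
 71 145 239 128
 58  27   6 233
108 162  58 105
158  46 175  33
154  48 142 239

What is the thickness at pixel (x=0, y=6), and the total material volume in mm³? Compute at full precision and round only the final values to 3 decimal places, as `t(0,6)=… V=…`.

t(0,6)=1.437 V=18.115

span = t_max - t_min = 2.48 - 0.67 = 1.810
L(0,6) = 108, L_eff = 1 - 108/255 = 0.576471 (inverted)
t(0,6) = 2.48 - 1.810·0.576471 = 1.437
Σt over all 9·4 pixels = 982/17 ≈ 57.7647059
V = pitch²·Σt = 0.56²·982/17 = 18.115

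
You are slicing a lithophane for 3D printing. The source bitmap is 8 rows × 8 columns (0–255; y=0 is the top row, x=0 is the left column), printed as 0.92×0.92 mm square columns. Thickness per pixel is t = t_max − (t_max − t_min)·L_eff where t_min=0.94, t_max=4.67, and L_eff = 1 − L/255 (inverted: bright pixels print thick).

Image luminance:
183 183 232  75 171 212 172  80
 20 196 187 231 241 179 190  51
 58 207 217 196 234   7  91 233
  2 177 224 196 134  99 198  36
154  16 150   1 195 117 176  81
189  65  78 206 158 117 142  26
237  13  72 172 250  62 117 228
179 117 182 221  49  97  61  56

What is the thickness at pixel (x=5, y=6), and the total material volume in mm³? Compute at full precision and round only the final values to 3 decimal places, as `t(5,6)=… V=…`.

t(5,6)=1.847 V=161.058

span = t_max - t_min = 4.67 - 0.94 = 3.730
L(5,6) = 62, L_eff = 1 - 62/255 = 0.756863 (inverted)
t(5,6) = 4.67 - 3.730·0.756863 = 1.847
Σt over all 8·8 pixels = 1213072/6375 ≈ 190.2858039
V = pitch²·Σt = 0.92²·1213072/6375 = 161.058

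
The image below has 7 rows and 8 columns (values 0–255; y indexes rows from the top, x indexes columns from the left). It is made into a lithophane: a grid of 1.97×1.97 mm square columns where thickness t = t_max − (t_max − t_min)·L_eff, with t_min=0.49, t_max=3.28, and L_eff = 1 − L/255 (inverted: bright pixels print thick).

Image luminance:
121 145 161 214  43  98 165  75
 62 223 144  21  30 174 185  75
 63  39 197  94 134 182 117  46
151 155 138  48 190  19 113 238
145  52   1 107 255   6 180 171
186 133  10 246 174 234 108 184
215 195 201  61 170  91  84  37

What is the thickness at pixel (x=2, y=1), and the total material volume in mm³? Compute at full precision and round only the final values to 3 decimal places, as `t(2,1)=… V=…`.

span = t_max - t_min = 3.28 - 0.49 = 2.790
L(2,1) = 144, L_eff = 1 - 144/255 = 0.435294 (inverted)
t(2,1) = 3.28 - 2.790·0.435294 = 2.066
Σt over all 7·8 pixels = 105.188
V = pitch²·Σt = 1.97²·105.188 = 408.224

t(2,1)=2.066 V=408.224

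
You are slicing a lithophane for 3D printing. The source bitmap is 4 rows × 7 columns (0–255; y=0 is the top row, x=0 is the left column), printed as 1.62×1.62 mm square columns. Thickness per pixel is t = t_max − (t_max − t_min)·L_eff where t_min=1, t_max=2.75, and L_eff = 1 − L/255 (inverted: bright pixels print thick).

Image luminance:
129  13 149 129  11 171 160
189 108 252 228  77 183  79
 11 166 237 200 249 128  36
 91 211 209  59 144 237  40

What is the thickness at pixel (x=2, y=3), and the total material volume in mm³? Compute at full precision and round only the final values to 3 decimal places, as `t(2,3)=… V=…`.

span = t_max - t_min = 2.75 - 1 = 1.750
L(2,3) = 209, L_eff = 1 - 209/255 = 0.180392 (inverted)
t(2,3) = 2.75 - 1.750·0.180392 = 2.434
Σt over all 4·7 pixels = 13958/255 ≈ 54.7372549
V = pitch²·Σt = 1.62²·13958/255 = 143.652

t(2,3)=2.434 V=143.652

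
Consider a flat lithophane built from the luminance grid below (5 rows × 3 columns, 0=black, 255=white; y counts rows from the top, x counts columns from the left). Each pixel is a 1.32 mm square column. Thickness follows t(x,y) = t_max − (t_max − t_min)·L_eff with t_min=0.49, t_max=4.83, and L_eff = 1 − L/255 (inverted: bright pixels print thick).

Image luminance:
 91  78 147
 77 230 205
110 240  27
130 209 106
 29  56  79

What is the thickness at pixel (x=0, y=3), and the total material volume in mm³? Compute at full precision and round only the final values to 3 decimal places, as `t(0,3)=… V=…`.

span = t_max - t_min = 4.83 - 0.49 = 4.340
L(0,3) = 130, L_eff = 1 - 130/255 = 0.490196 (inverted)
t(0,3) = 4.83 - 4.340·0.490196 = 2.703
Σt over all 5·3 pixels = 974701/25500 ≈ 38.2235686
V = pitch²·Σt = 1.32²·974701/25500 = 66.601

t(0,3)=2.703 V=66.601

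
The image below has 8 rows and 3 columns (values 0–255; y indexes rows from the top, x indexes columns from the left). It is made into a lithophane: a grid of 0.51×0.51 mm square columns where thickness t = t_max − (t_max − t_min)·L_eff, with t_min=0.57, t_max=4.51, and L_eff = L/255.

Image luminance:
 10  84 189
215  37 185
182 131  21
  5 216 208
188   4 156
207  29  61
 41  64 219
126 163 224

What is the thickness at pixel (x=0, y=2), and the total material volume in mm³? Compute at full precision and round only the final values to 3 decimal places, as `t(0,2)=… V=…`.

t(0,2)=1.698 V=16.237

span = t_max - t_min = 4.51 - 0.57 = 3.940
L(0,2) = 182, L_eff = 182/255 = 0.713725
t(0,2) = 4.51 - 3.940·0.713725 = 1.698
Σt over all 8·3 pixels = 159191/2550 ≈ 62.4278431
V = pitch²·Σt = 0.51²·159191/2550 = 16.237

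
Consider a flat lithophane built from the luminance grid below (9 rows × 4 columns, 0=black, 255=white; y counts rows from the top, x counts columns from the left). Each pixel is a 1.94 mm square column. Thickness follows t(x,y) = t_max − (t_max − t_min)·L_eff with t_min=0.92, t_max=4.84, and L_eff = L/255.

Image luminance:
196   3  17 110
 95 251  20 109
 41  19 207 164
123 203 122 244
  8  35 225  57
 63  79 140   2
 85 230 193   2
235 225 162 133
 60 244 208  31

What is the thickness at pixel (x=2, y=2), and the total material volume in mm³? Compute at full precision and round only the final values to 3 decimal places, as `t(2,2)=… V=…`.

span = t_max - t_min = 4.84 - 0.92 = 3.920
L(2,2) = 207, L_eff = 207/255 = 0.811765
t(2,2) = 4.84 - 3.920·0.811765 = 1.658
Σt over all 9·4 pixels = 228454/2125 ≈ 107.5077647
V = pitch²·Σt = 1.94²·228454/2125 = 404.616

t(2,2)=1.658 V=404.616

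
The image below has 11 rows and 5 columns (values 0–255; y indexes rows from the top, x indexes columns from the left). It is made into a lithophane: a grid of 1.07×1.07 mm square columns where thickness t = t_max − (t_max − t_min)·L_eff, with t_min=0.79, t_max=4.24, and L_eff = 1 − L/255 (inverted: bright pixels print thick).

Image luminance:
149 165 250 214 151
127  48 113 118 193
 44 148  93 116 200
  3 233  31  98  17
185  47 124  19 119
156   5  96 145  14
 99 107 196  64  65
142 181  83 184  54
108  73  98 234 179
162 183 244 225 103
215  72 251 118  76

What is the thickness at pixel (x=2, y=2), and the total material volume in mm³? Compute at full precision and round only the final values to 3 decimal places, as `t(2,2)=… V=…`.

span = t_max - t_min = 4.24 - 0.79 = 3.450
L(2,2) = 93, L_eff = 1 - 93/255 = 0.635294 (inverted)
t(2,2) = 4.24 - 3.450·0.635294 = 2.048
Σt over all 11·5 pixels = 58354/425 ≈ 137.3035294
V = pitch²·Σt = 1.07²·58354/425 = 157.199

t(2,2)=2.048 V=157.199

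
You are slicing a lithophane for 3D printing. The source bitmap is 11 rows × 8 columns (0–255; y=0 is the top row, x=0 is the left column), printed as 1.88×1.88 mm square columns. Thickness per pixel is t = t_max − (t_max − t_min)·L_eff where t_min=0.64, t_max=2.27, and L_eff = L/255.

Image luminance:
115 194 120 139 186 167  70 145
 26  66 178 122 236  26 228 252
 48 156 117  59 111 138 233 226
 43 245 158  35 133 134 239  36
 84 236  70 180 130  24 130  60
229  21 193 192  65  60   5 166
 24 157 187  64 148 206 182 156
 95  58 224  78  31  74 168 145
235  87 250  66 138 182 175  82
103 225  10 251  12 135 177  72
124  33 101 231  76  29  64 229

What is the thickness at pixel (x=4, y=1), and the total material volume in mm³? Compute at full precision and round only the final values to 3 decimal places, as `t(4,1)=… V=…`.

span = t_max - t_min = 2.27 - 0.64 = 1.630
L(4,1) = 236, L_eff = 236/255 = 0.925490
t(4,1) = 2.27 - 1.630·0.925490 = 0.761
Σt over all 11·8 pixels = 21669/170 ≈ 127.4647059
V = pitch²·Σt = 1.88²·21669/170 = 450.511

t(4,1)=0.761 V=450.511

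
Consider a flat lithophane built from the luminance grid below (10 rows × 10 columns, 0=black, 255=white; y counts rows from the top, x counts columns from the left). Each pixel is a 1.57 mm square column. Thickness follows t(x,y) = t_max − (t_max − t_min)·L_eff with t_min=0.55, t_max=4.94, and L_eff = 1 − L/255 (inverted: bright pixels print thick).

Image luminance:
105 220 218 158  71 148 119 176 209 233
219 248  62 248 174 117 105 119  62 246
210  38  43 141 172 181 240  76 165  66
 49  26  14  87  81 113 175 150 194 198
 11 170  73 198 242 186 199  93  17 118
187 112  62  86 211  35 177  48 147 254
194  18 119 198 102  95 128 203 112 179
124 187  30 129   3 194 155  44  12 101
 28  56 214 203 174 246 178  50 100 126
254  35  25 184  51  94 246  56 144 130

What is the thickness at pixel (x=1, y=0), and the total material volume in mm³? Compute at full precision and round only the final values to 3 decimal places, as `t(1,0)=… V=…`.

t(1,0)=4.337 V=696.687

span = t_max - t_min = 4.94 - 0.55 = 4.390
L(1,0) = 220, L_eff = 1 - 220/255 = 0.137255 (inverted)
t(1,0) = 4.94 - 4.390·0.137255 = 4.337
Σt over all 10·10 pixels = 7207397/25500 ≈ 282.6430196
V = pitch²·Σt = 1.57²·7207397/25500 = 696.687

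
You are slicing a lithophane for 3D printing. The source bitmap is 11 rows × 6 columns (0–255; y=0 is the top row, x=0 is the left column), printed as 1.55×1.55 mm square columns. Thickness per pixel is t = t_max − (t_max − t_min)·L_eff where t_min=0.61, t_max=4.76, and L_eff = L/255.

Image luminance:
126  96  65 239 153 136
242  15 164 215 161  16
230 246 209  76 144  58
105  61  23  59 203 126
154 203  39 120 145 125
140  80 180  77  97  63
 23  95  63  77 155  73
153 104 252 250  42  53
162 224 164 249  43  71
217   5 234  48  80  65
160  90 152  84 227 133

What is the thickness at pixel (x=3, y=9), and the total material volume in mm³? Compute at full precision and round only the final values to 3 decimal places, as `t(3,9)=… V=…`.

t(3,9)=3.979 V=428.719

span = t_max - t_min = 4.76 - 0.61 = 4.150
L(3,9) = 48, L_eff = 48/255 = 0.188235
t(3,9) = 4.76 - 4.150·0.188235 = 3.979
Σt over all 11·6 pixels = 910079/5100 ≈ 178.4468627
V = pitch²·Σt = 1.55²·910079/5100 = 428.719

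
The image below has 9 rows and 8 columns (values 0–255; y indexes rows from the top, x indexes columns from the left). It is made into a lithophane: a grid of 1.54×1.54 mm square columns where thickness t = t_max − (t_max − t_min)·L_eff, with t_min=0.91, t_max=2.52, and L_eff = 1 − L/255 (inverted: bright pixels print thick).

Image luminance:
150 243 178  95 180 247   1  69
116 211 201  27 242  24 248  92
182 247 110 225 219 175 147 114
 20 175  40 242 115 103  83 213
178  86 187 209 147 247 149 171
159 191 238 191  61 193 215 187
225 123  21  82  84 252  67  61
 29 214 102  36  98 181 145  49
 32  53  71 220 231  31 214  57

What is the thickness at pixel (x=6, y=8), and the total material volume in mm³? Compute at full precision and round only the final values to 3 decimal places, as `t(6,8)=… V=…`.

t(6,8)=2.261 V=308.433

span = t_max - t_min = 2.52 - 0.91 = 1.610
L(6,8) = 214, L_eff = 1 - 214/255 = 0.160784 (inverted)
t(6,8) = 2.52 - 1.610·0.160784 = 2.261
Σt over all 9·8 pixels = 1105447/8500 ≈ 130.0525882
V = pitch²·Σt = 1.54²·1105447/8500 = 308.433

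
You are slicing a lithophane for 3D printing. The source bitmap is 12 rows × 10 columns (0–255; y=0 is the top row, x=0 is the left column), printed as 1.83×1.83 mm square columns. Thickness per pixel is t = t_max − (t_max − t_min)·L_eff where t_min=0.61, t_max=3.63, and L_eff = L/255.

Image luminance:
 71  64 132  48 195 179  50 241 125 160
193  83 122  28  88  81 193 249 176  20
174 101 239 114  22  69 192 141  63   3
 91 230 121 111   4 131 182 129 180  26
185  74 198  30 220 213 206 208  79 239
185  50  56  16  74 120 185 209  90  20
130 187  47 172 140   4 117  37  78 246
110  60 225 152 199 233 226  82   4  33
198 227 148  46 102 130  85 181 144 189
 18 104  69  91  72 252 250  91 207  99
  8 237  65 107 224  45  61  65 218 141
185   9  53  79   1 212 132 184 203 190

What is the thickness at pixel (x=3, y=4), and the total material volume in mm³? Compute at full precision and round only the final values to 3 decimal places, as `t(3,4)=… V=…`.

t(3,4)=3.275 V=860.606

span = t_max - t_min = 3.63 - 0.61 = 3.020
L(3,4) = 30, L_eff = 30/255 = 0.117647
t(3,4) = 3.63 - 3.020·0.117647 = 3.275
Σt over all 12·10 pixels = 1638259/6375 ≈ 256.9818039
V = pitch²·Σt = 1.83²·1638259/6375 = 860.606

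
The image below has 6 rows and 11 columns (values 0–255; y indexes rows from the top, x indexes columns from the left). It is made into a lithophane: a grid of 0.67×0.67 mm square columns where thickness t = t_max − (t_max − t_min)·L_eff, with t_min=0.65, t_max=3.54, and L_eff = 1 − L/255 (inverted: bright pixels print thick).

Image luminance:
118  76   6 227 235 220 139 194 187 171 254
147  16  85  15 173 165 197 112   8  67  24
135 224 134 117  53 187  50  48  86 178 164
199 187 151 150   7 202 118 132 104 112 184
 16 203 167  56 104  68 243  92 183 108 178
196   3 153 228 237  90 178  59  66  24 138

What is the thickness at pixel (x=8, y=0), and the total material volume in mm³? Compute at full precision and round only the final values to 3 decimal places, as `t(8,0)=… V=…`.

span = t_max - t_min = 3.54 - 0.65 = 2.890
L(8,0) = 187, L_eff = 1 - 187/255 = 0.266667 (inverted)
t(8,0) = 3.54 - 2.890·0.266667 = 2.769
Σt over all 6·11 pixels = 104833/750 ≈ 139.7773333
V = pitch²·Σt = 0.67²·104833/750 = 62.746

t(8,0)=2.769 V=62.746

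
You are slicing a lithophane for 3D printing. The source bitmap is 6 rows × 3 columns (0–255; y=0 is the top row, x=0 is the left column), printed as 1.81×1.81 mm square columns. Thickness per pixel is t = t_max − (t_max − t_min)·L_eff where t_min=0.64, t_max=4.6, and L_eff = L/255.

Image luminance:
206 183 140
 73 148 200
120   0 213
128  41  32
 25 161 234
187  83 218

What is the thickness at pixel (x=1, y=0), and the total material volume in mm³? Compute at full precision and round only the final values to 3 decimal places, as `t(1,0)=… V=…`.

t(1,0)=1.758 V=149.566

span = t_max - t_min = 4.6 - 0.64 = 3.960
L(1,0) = 183, L_eff = 183/255 = 0.717647
t(1,0) = 4.6 - 3.960·0.717647 = 1.758
Σt over all 6·3 pixels = 97014/2125 ≈ 45.6536471
V = pitch²·Σt = 1.81²·97014/2125 = 149.566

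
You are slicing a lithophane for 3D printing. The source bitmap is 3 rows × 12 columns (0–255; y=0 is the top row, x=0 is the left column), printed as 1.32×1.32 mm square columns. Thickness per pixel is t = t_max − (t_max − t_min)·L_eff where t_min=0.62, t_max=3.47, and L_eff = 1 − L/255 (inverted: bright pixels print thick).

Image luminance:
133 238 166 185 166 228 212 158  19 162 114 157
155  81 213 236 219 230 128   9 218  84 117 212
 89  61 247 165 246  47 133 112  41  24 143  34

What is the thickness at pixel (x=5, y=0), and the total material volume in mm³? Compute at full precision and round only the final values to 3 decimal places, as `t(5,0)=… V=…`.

t(5,0)=3.168 V=139.804

span = t_max - t_min = 3.47 - 0.62 = 2.850
L(5,0) = 228, L_eff = 1 - 228/255 = 0.105882 (inverted)
t(5,0) = 3.47 - 2.850·0.105882 = 3.168
Σt over all 3·12 pixels = 68201/850 ≈ 80.2364706
V = pitch²·Σt = 1.32²·68201/850 = 139.804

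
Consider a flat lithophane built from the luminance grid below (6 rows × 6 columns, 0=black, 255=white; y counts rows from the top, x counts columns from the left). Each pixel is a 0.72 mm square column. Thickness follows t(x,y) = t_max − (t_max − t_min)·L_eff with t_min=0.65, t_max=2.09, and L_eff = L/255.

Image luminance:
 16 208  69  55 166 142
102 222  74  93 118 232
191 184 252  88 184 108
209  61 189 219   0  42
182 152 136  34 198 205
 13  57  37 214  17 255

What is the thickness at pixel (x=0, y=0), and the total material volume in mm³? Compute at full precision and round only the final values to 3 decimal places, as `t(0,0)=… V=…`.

t(0,0)=2.000 V=25.175

span = t_max - t_min = 2.09 - 0.65 = 1.440
L(0,0) = 16, L_eff = 16/255 = 0.062745
t(0,0) = 2.09 - 1.440·0.062745 = 2.000
Σt over all 6·6 pixels = 103197/2125 ≈ 48.5632941
V = pitch²·Σt = 0.72²·103197/2125 = 25.175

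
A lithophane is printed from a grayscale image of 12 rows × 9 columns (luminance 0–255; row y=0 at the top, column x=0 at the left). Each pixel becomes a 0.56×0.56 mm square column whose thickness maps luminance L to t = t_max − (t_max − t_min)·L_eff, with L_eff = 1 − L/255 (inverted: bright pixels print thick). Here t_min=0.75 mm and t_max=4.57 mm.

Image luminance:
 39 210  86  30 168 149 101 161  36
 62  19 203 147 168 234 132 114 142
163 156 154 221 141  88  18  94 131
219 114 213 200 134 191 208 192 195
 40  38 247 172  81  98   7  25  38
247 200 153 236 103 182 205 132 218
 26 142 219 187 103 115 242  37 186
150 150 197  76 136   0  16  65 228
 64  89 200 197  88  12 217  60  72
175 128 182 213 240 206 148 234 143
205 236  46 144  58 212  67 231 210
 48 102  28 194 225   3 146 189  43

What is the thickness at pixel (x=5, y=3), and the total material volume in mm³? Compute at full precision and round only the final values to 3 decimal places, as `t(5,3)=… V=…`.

span = t_max - t_min = 4.57 - 0.75 = 3.820
L(5,3) = 191, L_eff = 1 - 191/255 = 0.250980 (inverted)
t(5,3) = 4.57 - 3.820·0.250980 = 3.611
Σt over all 12·9 pixels = 771337/2550 ≈ 302.4850980
V = pitch²·Σt = 0.56²·771337/2550 = 94.859

t(5,3)=3.611 V=94.859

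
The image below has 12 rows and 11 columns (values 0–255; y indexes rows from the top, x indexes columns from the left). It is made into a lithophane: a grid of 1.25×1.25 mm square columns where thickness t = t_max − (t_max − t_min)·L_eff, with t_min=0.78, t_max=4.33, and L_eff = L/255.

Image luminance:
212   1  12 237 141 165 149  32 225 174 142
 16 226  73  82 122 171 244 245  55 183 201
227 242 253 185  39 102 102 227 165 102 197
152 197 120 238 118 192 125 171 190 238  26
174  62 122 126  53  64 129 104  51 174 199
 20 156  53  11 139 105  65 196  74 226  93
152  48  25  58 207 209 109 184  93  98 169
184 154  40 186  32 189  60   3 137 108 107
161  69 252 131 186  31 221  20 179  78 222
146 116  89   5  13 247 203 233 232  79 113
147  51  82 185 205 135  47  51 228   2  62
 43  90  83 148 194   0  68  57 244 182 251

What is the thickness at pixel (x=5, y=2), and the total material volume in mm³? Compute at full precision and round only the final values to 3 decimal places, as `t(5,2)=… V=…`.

t(5,2)=2.910 V=517.941

span = t_max - t_min = 4.33 - 0.78 = 3.550
L(5,2) = 102, L_eff = 102/255 = 0.400000
t(5,2) = 4.33 - 3.550·0.400000 = 2.910
Σt over all 12·11 pixels = 1690561/5100 ≈ 331.4825490
V = pitch²·Σt = 1.25²·1690561/5100 = 517.941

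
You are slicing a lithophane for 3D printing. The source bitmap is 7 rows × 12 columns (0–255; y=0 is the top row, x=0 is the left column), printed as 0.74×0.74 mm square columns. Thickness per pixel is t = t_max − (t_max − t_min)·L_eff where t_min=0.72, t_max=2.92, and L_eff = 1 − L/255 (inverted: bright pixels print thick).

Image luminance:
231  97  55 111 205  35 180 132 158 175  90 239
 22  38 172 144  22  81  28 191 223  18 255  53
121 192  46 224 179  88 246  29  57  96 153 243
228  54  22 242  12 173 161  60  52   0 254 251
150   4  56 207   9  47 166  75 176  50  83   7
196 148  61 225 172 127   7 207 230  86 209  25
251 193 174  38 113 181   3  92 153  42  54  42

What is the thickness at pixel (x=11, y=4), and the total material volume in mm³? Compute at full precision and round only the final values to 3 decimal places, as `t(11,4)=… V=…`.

span = t_max - t_min = 2.92 - 0.72 = 2.200
L(11,4) = 7, L_eff = 1 - 7/255 = 0.972549 (inverted)
t(11,4) = 2.92 - 2.200·0.972549 = 0.780
Σt over all 7·12 pixels = 63093/425 ≈ 148.4541176
V = pitch²·Σt = 0.74²·63093/425 = 81.293

t(11,4)=0.780 V=81.293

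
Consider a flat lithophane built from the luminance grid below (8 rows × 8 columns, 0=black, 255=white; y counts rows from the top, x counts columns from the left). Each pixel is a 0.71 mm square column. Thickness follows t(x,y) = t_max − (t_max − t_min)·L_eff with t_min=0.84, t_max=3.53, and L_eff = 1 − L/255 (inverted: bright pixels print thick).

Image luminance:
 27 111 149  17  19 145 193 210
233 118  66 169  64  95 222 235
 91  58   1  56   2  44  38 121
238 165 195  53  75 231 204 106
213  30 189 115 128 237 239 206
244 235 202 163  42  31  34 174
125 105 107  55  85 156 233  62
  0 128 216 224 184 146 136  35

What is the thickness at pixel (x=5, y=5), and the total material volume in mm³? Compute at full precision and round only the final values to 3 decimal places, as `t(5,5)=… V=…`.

span = t_max - t_min = 3.53 - 0.84 = 2.690
L(5,5) = 31, L_eff = 1 - 31/255 = 0.878431 (inverted)
t(5,5) = 3.53 - 2.690·0.878431 = 1.167
Σt over all 8·8 pixels = 14339/102 ≈ 140.5784314
V = pitch²·Σt = 0.71²·14339/102 = 70.866

t(5,5)=1.167 V=70.866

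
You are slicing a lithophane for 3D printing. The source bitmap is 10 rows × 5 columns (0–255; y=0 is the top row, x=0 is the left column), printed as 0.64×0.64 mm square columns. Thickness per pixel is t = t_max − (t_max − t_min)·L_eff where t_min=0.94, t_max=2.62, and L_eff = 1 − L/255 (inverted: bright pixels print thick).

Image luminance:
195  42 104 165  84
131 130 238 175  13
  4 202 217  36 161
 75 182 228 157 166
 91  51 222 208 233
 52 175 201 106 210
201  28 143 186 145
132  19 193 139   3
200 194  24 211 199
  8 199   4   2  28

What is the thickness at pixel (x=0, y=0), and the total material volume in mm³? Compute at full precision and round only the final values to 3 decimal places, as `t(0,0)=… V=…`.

span = t_max - t_min = 2.62 - 0.94 = 1.680
L(0,0) = 195, L_eff = 1 - 195/255 = 0.235294 (inverted)
t(0,0) = 2.62 - 1.680·0.235294 = 2.225
Σt over all 10·5 pixels = 191043/2125 ≈ 89.9025882
V = pitch²·Σt = 0.64²·191043/2125 = 36.824

t(0,0)=2.225 V=36.824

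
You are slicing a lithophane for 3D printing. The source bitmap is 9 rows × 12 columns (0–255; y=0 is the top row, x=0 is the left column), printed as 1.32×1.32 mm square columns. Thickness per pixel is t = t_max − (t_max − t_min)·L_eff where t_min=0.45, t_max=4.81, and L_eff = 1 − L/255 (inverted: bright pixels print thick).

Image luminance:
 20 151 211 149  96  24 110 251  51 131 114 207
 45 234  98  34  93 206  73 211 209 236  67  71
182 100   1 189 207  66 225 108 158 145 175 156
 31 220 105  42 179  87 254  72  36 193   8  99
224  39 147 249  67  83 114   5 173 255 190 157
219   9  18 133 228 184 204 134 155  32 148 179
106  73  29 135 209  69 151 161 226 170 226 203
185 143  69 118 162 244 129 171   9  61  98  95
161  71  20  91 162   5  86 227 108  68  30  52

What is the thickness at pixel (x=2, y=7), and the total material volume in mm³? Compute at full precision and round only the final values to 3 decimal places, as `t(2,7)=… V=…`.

span = t_max - t_min = 4.81 - 0.45 = 4.360
L(2,7) = 69, L_eff = 1 - 69/255 = 0.729412 (inverted)
t(2,7) = 4.81 - 4.360·0.729412 = 1.630
Σt over all 9·12 pixels = 1813916/6375 ≈ 284.5358431
V = pitch²·Σt = 1.32²·1813916/6375 = 495.775

t(2,7)=1.630 V=495.775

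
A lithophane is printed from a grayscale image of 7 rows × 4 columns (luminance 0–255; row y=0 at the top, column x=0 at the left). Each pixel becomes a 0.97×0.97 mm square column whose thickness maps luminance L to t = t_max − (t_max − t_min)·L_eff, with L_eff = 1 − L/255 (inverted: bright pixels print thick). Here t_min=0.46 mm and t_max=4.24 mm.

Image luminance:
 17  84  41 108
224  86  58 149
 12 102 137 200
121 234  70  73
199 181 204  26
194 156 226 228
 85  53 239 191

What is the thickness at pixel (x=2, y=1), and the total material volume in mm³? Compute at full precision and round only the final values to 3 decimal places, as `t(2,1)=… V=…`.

span = t_max - t_min = 4.24 - 0.46 = 3.780
L(2,1) = 58, L_eff = 1 - 58/255 = 0.772549 (inverted)
t(2,1) = 4.24 - 3.780·0.772549 = 1.320
Σt over all 7·4 pixels = 143857/2125 ≈ 67.6974118
V = pitch²·Σt = 0.97²·143857/2125 = 63.696

t(2,1)=1.320 V=63.696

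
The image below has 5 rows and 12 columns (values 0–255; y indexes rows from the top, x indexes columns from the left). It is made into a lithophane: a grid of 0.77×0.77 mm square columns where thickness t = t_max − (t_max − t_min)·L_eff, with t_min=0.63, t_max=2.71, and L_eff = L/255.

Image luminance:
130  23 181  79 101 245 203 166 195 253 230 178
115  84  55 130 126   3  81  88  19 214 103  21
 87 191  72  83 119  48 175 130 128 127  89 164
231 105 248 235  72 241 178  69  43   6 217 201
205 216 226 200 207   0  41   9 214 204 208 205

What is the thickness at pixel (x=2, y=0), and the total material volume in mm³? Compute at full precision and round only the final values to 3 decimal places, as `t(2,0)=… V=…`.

t(2,0)=1.234 V=56.666

span = t_max - t_min = 2.71 - 0.63 = 2.080
L(2,0) = 181, L_eff = 181/255 = 0.709804
t(2,0) = 2.71 - 2.080·0.709804 = 1.234
Σt over all 5·12 pixels = 203097/2125 ≈ 95.5750588
V = pitch²·Σt = 0.77²·203097/2125 = 56.666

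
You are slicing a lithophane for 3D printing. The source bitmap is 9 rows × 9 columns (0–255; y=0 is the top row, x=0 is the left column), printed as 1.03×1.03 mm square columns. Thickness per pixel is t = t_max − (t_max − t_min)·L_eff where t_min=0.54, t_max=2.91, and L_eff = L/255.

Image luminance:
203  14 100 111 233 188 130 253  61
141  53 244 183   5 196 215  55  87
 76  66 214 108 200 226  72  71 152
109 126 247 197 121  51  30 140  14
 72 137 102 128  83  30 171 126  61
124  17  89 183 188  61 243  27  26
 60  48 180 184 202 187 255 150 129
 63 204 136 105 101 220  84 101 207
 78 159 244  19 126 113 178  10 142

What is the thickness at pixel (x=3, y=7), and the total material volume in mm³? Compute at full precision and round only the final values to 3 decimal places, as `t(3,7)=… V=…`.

span = t_max - t_min = 2.91 - 0.54 = 2.370
L(3,7) = 105, L_eff = 105/255 = 0.411765
t(3,7) = 2.91 - 2.370·0.411765 = 1.934
Σt over all 9·9 pixels = 59709/425 ≈ 140.4917647
V = pitch²·Σt = 1.03²·59709/425 = 149.048

t(3,7)=1.934 V=149.048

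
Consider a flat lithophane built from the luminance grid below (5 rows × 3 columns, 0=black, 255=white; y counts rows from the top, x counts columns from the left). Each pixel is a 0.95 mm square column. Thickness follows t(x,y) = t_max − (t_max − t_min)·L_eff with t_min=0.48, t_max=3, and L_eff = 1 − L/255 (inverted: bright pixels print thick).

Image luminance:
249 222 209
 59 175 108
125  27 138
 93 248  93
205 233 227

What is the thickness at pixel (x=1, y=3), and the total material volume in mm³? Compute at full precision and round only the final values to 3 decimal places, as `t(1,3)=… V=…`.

t(1,3)=2.931 V=28.001

span = t_max - t_min = 3 - 0.48 = 2.520
L(1,3) = 248, L_eff = 1 - 248/255 = 0.027451 (inverted)
t(1,3) = 3 - 2.520·0.027451 = 2.931
Σt over all 5·3 pixels = 65931/2125 ≈ 31.0263529
V = pitch²·Σt = 0.95²·65931/2125 = 28.001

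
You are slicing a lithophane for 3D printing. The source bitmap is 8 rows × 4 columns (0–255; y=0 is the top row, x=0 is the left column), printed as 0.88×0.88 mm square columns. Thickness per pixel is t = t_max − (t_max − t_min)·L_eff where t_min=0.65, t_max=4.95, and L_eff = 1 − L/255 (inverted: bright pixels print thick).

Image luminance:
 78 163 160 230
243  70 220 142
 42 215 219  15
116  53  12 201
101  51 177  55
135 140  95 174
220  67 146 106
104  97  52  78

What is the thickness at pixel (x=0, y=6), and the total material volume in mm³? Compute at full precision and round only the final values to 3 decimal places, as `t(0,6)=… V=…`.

t(0,6)=4.360 V=68.041

span = t_max - t_min = 4.95 - 0.65 = 4.300
L(0,6) = 220, L_eff = 1 - 220/255 = 0.137255 (inverted)
t(0,6) = 4.95 - 4.300·0.137255 = 4.360
Σt over all 8·4 pixels = 224051/2550 ≈ 87.8631373
V = pitch²·Σt = 0.88²·224051/2550 = 68.041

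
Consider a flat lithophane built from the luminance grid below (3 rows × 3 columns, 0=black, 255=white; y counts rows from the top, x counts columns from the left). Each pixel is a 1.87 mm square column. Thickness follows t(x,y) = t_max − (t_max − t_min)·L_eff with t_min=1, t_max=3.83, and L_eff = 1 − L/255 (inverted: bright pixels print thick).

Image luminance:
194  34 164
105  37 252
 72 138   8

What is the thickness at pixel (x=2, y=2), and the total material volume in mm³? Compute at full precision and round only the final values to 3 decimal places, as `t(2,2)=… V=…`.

t(2,2)=1.089 V=70.436

span = t_max - t_min = 3.83 - 1 = 2.830
L(2,2) = 8, L_eff = 1 - 8/255 = 0.968627 (inverted)
t(2,2) = 3.83 - 2.830·0.968627 = 1.089
Σt over all 3·3 pixels = 128408/6375 ≈ 20.1424314
V = pitch²·Σt = 1.87²·128408/6375 = 70.436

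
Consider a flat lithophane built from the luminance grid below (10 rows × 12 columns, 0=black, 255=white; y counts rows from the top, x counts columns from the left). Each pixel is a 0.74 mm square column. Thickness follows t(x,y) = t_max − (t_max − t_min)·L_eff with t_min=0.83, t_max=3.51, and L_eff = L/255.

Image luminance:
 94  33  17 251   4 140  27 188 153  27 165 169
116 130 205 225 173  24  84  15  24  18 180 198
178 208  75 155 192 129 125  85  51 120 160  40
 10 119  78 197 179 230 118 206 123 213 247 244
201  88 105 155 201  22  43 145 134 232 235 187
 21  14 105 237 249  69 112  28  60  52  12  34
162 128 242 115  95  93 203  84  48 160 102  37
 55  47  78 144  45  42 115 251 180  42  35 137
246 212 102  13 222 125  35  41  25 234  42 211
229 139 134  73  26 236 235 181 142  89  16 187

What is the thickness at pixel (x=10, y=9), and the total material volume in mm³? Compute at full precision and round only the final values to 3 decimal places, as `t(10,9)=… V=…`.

t(10,9)=3.342 V=145.945

span = t_max - t_min = 3.51 - 0.83 = 2.680
L(10,9) = 16, L_eff = 16/255 = 0.062745
t(10,9) = 3.51 - 2.680·0.062745 = 3.342
Σt over all 10·12 pixels = 566348/2125 ≈ 266.5167059
V = pitch²·Σt = 0.74²·566348/2125 = 145.945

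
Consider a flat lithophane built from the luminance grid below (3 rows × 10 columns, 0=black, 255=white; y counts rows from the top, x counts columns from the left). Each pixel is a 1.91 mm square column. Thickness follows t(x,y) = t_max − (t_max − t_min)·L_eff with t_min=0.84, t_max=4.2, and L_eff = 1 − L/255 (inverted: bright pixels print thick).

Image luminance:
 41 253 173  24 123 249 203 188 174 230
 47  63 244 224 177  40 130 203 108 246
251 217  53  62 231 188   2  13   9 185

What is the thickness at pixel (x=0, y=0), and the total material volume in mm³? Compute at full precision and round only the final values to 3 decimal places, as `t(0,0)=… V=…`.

span = t_max - t_min = 4.2 - 0.84 = 3.360
L(0,0) = 41, L_eff = 1 - 41/255 = 0.839216 (inverted)
t(0,0) = 4.2 - 3.360·0.839216 = 1.380
Σt over all 3·10 pixels = 175378/2125 ≈ 82.5308235
V = pitch²·Σt = 1.91²·175378/2125 = 301.081

t(0,0)=1.380 V=301.081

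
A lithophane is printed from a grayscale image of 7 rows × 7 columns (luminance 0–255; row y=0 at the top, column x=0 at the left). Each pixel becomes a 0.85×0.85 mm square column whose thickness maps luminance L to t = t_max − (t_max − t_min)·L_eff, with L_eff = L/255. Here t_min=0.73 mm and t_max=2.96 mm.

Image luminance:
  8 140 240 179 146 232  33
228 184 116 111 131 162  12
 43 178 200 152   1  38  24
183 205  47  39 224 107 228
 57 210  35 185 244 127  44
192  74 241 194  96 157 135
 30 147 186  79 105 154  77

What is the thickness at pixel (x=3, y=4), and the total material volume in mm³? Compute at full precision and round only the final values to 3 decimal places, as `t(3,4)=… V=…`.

span = t_max - t_min = 2.96 - 0.73 = 2.230
L(3,4) = 185, L_eff = 185/255 = 0.725490
t(3,4) = 2.96 - 2.230·0.725490 = 1.342
Σt over all 7·7 pixels = 38004/425 ≈ 89.4211765
V = pitch²·Σt = 0.85²·38004/425 = 64.607

t(3,4)=1.342 V=64.607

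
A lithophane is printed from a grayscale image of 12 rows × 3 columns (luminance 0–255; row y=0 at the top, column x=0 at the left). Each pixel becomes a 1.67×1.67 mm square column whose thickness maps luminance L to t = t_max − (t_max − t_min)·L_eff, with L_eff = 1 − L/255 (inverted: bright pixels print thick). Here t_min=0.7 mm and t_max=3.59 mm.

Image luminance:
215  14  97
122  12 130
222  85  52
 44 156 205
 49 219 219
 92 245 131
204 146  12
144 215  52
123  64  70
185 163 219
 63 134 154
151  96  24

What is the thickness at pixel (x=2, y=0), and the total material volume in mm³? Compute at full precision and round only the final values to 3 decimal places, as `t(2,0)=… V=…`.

t(2,0)=1.799 V=213.399

span = t_max - t_min = 3.59 - 0.7 = 2.890
L(2,0) = 97, L_eff = 1 - 97/255 = 0.619608 (inverted)
t(2,0) = 3.59 - 2.890·0.619608 = 1.799
Σt over all 12·3 pixels = 28694/375 ≈ 76.5173333
V = pitch²·Σt = 1.67²·28694/375 = 213.399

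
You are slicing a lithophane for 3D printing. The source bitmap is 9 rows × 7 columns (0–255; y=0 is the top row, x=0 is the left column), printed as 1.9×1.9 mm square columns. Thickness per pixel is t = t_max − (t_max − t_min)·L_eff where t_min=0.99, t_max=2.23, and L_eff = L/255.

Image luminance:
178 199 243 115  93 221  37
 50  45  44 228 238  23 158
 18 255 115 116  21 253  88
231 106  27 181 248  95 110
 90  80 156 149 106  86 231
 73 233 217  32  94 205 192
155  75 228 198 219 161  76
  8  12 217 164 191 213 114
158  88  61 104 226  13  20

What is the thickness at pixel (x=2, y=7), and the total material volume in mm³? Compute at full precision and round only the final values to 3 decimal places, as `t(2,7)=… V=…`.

t(2,7)=1.175 V=360.045

span = t_max - t_min = 2.23 - 0.99 = 1.240
L(2,7) = 217, L_eff = 217/255 = 0.850980
t(2,7) = 2.23 - 1.240·0.850980 = 1.175
Σt over all 9·7 pixels = 149603/1500 ≈ 99.7353333
V = pitch²·Σt = 1.9²·149603/1500 = 360.045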